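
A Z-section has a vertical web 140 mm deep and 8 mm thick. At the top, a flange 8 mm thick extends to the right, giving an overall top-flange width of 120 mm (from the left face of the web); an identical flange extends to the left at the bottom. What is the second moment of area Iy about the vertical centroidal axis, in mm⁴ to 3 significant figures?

Decompose the section into non-overlapping parts with the origin at the bottom-left of its bounding rectangle.
Web: 8 × 140, A = 1 120 mm², x = 116 mm, Ī = 5973.3 mm⁴.
Top flange (beyond web): 112 × 8, A = 896 mm², x = 176 mm, Ī = 936 619 mm⁴.
Bottom flange (beyond web): 112 × 8, A = 896 mm², x = 56 mm, Ī = 936 619 mm⁴.
Centroid: x̄ = ΣA·x / ΣA = 116 mm.
Transfer each piece to the vertical centroidal axis using Ī + A·d² with d = x − 116:
  web: d = 0 mm → contributes +5973.3 mm⁴
  top flange (beyond web): d = 60 mm → contributes +4 162 219 mm⁴
  bottom flange (beyond web): d = -60 mm → contributes +4 162 219 mm⁴
Total I = 8 330 411 mm⁴.

Iy ≈ 8.33 × 10⁶ mm⁴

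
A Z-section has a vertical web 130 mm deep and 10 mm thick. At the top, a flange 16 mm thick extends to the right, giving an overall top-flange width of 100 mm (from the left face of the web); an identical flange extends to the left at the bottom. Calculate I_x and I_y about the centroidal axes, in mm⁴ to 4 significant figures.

I_x ≈ 1.125 × 10⁷ mm⁴, I_y ≈ 9.155 × 10⁶ mm⁴

Split into non-overlapping primitives; take the origin at the lower-left of the bounding box.
Web: 10 × 130, A = 1 300 mm², y = 65 mm, Ī = 1 830 833 mm⁴.
Top flange (beyond web): 90 × 16, A = 1 440 mm², y = 122 mm, Ī = 30 720 mm⁴.
Bottom flange (beyond web): 90 × 16, A = 1 440 mm², y = 8 mm, Ī = 30 720 mm⁴.
Centroid: ȳ = ΣA·y / ΣA = 65 mm.
Transfer each piece to the centroidal x-axis using Ī + A·d² with d = y − 65:
  web: d = 0 mm → contributes +1 830 833 mm⁴
  top flange (beyond web): d = 57 mm → contributes +4 709 280 mm⁴
  bottom flange (beyond web): d = -57 mm → contributes +4 709 280 mm⁴
Total I = 11 249 393 mm⁴.
For the y-axis: x̄ = 95 mm.
Repeating about the centroidal y-axis gives I_y = 9 154 833 mm⁴.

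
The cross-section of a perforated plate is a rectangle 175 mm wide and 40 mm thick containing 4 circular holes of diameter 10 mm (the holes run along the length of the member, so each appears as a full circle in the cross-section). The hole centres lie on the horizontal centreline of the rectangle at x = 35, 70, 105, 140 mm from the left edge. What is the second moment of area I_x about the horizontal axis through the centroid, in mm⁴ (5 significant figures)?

Split into non-overlapping primitives; take the origin at the lower-left of the bounding box.
Plate: 175 × 40, A = 7 000 mm², y = 20 mm, Ī = 933333.3 mm⁴.
Hole 1 (subtracted): ⌀10, A = 78.53982 mm², y = 20 mm, Ī = 490.8739 mm⁴.
Hole 2 (subtracted): ⌀10, A = 78.53982 mm², y = 20 mm, Ī = 490.8739 mm⁴.
Hole 3 (subtracted): ⌀10, A = 78.53982 mm², y = 20 mm, Ī = 490.8739 mm⁴.
Hole 4 (subtracted): ⌀10, A = 78.53982 mm², y = 20 mm, Ī = 490.8739 mm⁴.
By symmetry the centroid is at mid-height, ȳ = 20 mm.
All pieces are centred on the horizontal axis through the centroid, so I = ΣĪ (holes subtracted) = 931369.8 mm⁴.

I_x ≈ 9.3137 × 10⁵ mm⁴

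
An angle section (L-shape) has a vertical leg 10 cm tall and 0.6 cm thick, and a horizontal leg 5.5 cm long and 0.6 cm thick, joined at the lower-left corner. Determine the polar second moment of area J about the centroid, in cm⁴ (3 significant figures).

Split into non-overlapping primitives; take the origin at the lower-left of the bounding box.
Vertical leg: 0.6 × 10, A = 6 cm², y = 5 cm, Ī = 50 cm⁴.
Horizontal leg (remainder): 4.9 × 0.6, A = 2.94 cm², y = 0.3 cm, Ī = 0.0882 cm⁴.
Centroid: ȳ = ΣA·y / ΣA = 3.4544 cm.
Transfer each piece to the centroidal x-axis using Ī + A·d² with d = y − 3.4544:
  vertical leg: d = 1.5456 cm → contributes +64.334 cm⁴
  horizontal leg (remainder): d = -3.1544 cm → contributes +29.341 cm⁴
Total I = 93.675 cm⁴.
For the y-axis: x̄ = 1.2044 cm.
Repeating about the centroidal y-axis gives I_y = 20.984 cm⁴.
Polar second moment: J = I_x + I_y = 114.66 cm⁴.

J ≈ 115 cm⁴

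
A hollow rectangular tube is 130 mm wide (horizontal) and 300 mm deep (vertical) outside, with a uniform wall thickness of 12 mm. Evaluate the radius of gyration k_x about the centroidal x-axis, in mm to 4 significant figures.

Split into non-overlapping primitives; take the origin at the lower-left of the bounding box.
Outer rectangle: 130 × 300, A = 39 000 mm², y = 150 mm, Ī = 292 500 000 mm⁴.
Inner void (subtracted): 106 × 276, A = 29 256 mm², y = 150 mm, Ī = 185 717 088 mm⁴.
By symmetry the centroid is at mid-height, ȳ = 150 mm.
All pieces are centred on the centroidal x-axis, so I = ΣĪ (holes subtracted) = 106 782 912 mm⁴.
Radius of gyration: k = √(I/A) = √(106 782 912 / 9 744) = 104.684 mm.

k_x ≈ 104.7 mm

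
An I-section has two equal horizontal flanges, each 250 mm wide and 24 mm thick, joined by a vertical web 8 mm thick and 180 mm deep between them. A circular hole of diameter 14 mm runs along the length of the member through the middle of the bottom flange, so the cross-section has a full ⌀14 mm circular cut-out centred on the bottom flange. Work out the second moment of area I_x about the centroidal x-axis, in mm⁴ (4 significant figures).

Decompose the section into non-overlapping parts with the origin at the bottom-left of its bounding rectangle.
Bottom flange: 250 × 24, A = 6 000 mm², y = 12 mm, Ī = 288 000 mm⁴.
Web: 8 × 180, A = 1 440 mm², y = 114 mm, Ī = 3 888 000 mm⁴.
Top flange: 250 × 24, A = 6 000 mm², y = 216 mm, Ī = 288 000 mm⁴.
Hole (subtracted): ⌀14, A = 153.938 mm², y = 12 mm, Ī = 1885.74 mm⁴.
Centroid: ȳ = ΣA·y / ΣA = 115.182 mm.
Transfer each piece to the centroidal x-axis using Ī + A·d² with d = y − 115.182:
  bottom flange: d = -103.182 mm → contributes +64 166 923 mm⁴
  web: d = -1.18182 mm → contributes +3 890 011 mm⁴
  top flange: d = 100.818 mm → contributes +61 273 837 mm⁴
  hole: d = -103.182 mm → contributes −1 640 785 mm⁴
Total I = 127 689 986 mm⁴.

I_x ≈ 1.277 × 10⁸ mm⁴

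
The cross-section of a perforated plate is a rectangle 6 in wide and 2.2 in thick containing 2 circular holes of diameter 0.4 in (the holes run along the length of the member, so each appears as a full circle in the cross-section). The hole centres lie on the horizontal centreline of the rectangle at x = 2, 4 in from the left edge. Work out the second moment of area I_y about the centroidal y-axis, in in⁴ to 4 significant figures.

I_y ≈ 39.35 in⁴

Treat the section as a set of non-overlapping primitives; coordinates are from the bounding-box lower-left.
Plate: 6 × 2.2, A = 13.2 in², x = 3 in, Ī = 39.6 in⁴.
Hole 1 (subtracted): ⌀0.4, A = 0.125664 in², x = 2 in, Ī = 0.00125664 in⁴.
Hole 2 (subtracted): ⌀0.4, A = 0.125664 in², x = 4 in, Ī = 0.00125664 in⁴.
By symmetry the centroid is at mid-width, x̄ = 3 in.
Transfer each piece to the centroidal y-axis using Ī + A·d² with d = x − 3:
  plate: d = 0 in → contributes +39.6 in⁴
  hole 1: d = -1 in → contributes −0.12692 in⁴
  hole 2: d = 1 in → contributes −0.12692 in⁴
Total I = 39.3462 in⁴.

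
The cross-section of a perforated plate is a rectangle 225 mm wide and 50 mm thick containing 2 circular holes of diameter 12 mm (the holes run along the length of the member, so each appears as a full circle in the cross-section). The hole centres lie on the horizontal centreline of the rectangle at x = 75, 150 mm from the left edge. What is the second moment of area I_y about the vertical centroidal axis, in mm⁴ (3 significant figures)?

Split into non-overlapping primitives; take the origin at the lower-left of the bounding box.
Plate: 225 × 50, A = 11 250 mm², x = 112.5 mm, Ī = 47 460 938 mm⁴.
Hole 1 (subtracted): ⌀12, A = 113.1 mm², x = 75 mm, Ī = 1017.9 mm⁴.
Hole 2 (subtracted): ⌀12, A = 113.1 mm², x = 150 mm, Ī = 1017.9 mm⁴.
By symmetry the centroid is at mid-width, x̄ = 112.5 mm.
Transfer each piece to the vertical centroidal axis using Ī + A·d² with d = x − 112.5:
  plate: d = 0 mm → contributes +47 460 938 mm⁴
  hole 1: d = -37.5 mm → contributes −160 061 mm⁴
  hole 2: d = 37.5 mm → contributes −160 061 mm⁴
Total I = 47 140 815 mm⁴.

I_y ≈ 4.71 × 10⁷ mm⁴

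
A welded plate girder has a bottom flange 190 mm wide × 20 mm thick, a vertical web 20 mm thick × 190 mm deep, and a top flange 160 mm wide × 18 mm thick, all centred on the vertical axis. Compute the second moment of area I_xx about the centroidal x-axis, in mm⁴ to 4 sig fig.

Decompose the section into non-overlapping parts with the origin at the bottom-left of its bounding rectangle.
Bottom plate: 190 × 20, A = 3 800 mm², y = 10 mm, Ī = 126 667 mm⁴.
Web plate: 20 × 190, A = 3 800 mm², y = 115 mm, Ī = 11 431 667 mm⁴.
Top plate: 160 × 18, A = 2 880 mm², y = 219 mm, Ī = 77 760 mm⁴.
Centroid: ȳ = ΣA·y / ΣA = 105.508 mm.
Transfer each piece to the centroidal x-axis using Ī + A·d² with d = y − 105.508:
  bottom plate: d = -95.5076 mm → contributes +34 789 157 mm⁴
  web plate: d = 9.49237 mm → contributes +11 774 066 mm⁴
  top plate: d = 113.492 mm → contributes +37 173 650 mm⁴
Total I = 83 736 873 mm⁴.

I_xx ≈ 8.374 × 10⁷ mm⁴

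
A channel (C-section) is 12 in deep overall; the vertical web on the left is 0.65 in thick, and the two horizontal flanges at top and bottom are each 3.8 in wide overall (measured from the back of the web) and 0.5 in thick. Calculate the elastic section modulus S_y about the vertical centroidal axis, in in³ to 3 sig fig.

Split into non-overlapping primitives; take the origin at the lower-left of the bounding box.
Web: 0.65 × 12, A = 7.8 in², x = 0.325 in, Ī = 0.27463 in⁴.
Top flange (beyond web): 3.15 × 0.5, A = 1.575 in², x = 2.225 in, Ī = 1.3023 in⁴.
Bottom flange (beyond web): 3.15 × 0.5, A = 1.575 in², x = 2.225 in, Ī = 1.3023 in⁴.
Centroid: x̄ = ΣA·x / ΣA = 0.87158 in.
Transfer each piece to the vertical centroidal axis using Ī + A·d² with d = x − 0.87158:
  web: d = -0.54658 in → contributes +2.6048 in⁴
  top flange (beyond web): d = 1.3534 in → contributes +4.1873 in⁴
  bottom flange (beyond web): d = 1.3534 in → contributes +4.1873 in⁴
Total I = 10.98 in⁴.
Extreme fibre distance c = 2.9284 in; S = I/c = 3.7493 in³.

S_y ≈ 3.75 in³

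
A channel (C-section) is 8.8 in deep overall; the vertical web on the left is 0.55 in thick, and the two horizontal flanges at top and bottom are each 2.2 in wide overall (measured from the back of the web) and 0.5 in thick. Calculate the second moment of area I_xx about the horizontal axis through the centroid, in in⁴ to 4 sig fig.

Decompose the section into non-overlapping parts with the origin at the bottom-left of its bounding rectangle.
Web: 0.55 × 8.8, A = 4.84 in², y = 4.4 in, Ī = 31.2341 in⁴.
Top flange (beyond web): 1.65 × 0.5, A = 0.825 in², y = 8.55 in, Ī = 0.0171875 in⁴.
Bottom flange (beyond web): 1.65 × 0.5, A = 0.825 in², y = 0.25 in, Ī = 0.0171875 in⁴.
By symmetry the centroid is at mid-height, ȳ = 4.4 in.
Transfer each piece to the horizontal axis through the centroid using Ī + A·d² with d = y − 4.4:
  web: d = 0 in → contributes +31.2341 in⁴
  top flange (beyond web): d = 4.15 in → contributes +14.2258 in⁴
  bottom flange (beyond web): d = -4.15 in → contributes +14.2258 in⁴
Total I = 59.6856 in⁴.

I_xx ≈ 59.69 in⁴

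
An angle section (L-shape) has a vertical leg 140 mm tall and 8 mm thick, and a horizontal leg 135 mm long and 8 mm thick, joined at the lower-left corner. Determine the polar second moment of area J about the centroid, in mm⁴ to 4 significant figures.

Split into non-overlapping primitives; take the origin at the lower-left of the bounding box.
Vertical leg: 8 × 140, A = 1 120 mm², y = 70 mm, Ī = 1 829 333 mm⁴.
Horizontal leg (remainder): 127 × 8, A = 1 016 mm², y = 4 mm, Ī = 5418.67 mm⁴.
Centroid: ȳ = ΣA·y / ΣA = 38.6067 mm.
Transfer each piece to the centroidal x-axis using Ī + A·d² with d = y − 38.6067:
  vertical leg: d = 31.3933 mm → contributes +2 933 134 mm⁴
  horizontal leg (remainder): d = -34.6067 mm → contributes +1 222 207 mm⁴
Total I = 4 155 342 mm⁴.
For the y-axis: x̄ = 36.1067 mm.
Repeating about the centroidal y-axis gives I_y = 3 798 832 mm⁴.
Polar second moment: J = I_x + I_y = 7 954 173 mm⁴.

J ≈ 7.954 × 10⁶ mm⁴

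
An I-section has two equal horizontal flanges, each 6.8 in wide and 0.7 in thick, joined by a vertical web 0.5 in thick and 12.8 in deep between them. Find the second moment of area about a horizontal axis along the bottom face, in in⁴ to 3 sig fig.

Break the section into simple shapes (no overlaps), measuring from the bottom-left corner of the bounding box.
Bottom flange: 6.8 × 0.7, A = 4.76 in², y = 0.35 in, Ī = 0.19437 in⁴.
Web: 0.5 × 12.8, A = 6.4 in², y = 7.1 in, Ī = 87.381 in⁴.
Top flange: 6.8 × 0.7, A = 4.76 in², y = 13.85 in, Ī = 0.19437 in⁴.
Transfer each piece to a horizontal axis along the bottom face using Ī + A·d² with d = y − 0:
  bottom flange: d = 0.35 in → contributes +0.77747 in⁴
  web: d = 7.1 in → contributes +410.01 in⁴
  top flange: d = 13.85 in → contributes +913.27 in⁴
Total I = 1324.1 in⁴.

I_base ≈ 1320 in⁴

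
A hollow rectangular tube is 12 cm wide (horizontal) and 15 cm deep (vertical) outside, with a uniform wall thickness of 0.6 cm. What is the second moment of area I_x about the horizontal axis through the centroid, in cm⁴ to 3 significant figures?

I_x ≈ 1010 cm⁴

Split into non-overlapping primitives; take the origin at the lower-left of the bounding box.
Outer rectangle: 12 × 15, A = 180 cm², y = 7.5 cm, Ī = 3 375 cm⁴.
Inner void (subtracted): 10.8 × 13.8, A = 149.04 cm², y = 7.5 cm, Ī = 2365.3 cm⁴.
By symmetry the centroid is at mid-height, ȳ = 7.5 cm.
All pieces are centred on the horizontal axis through the centroid, so I = ΣĪ (holes subtracted) = 1009.7 cm⁴.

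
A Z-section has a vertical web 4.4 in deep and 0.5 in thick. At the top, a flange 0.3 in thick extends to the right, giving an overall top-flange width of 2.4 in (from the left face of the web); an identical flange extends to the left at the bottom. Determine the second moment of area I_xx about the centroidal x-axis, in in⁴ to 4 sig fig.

I_xx ≈ 8.349 in⁴

Treat the section as a set of non-overlapping primitives; coordinates are from the bounding-box lower-left.
Web: 0.5 × 4.4, A = 2.2 in², y = 2.2 in, Ī = 3.54933 in⁴.
Top flange (beyond web): 1.9 × 0.3, A = 0.57 in², y = 4.25 in, Ī = 0.004275 in⁴.
Bottom flange (beyond web): 1.9 × 0.3, A = 0.57 in², y = 0.15 in, Ī = 0.004275 in⁴.
Centroid: ȳ = ΣA·y / ΣA = 2.2 in.
Transfer each piece to the centroidal x-axis using Ī + A·d² with d = y − 2.2:
  web: d = 0 in → contributes +3.54933 in⁴
  top flange (beyond web): d = 2.05 in → contributes +2.3997 in⁴
  bottom flange (beyond web): d = -2.05 in → contributes +2.3997 in⁴
Total I = 8.34873 in⁴.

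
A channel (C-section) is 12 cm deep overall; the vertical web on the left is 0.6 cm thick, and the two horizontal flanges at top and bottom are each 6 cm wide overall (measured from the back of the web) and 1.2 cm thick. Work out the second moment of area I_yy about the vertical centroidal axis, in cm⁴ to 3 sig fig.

Split into non-overlapping primitives; take the origin at the lower-left of the bounding box.
Web: 0.6 × 12, A = 7.2 cm², x = 0.3 cm, Ī = 0.216 cm⁴.
Top flange (beyond web): 5.4 × 1.2, A = 6.48 cm², x = 3.3 cm, Ī = 15.746 cm⁴.
Bottom flange (beyond web): 5.4 × 1.2, A = 6.48 cm², x = 3.3 cm, Ī = 15.746 cm⁴.
Centroid: x̄ = ΣA·x / ΣA = 2.2286 cm.
Transfer each piece to the vertical centroidal axis using Ī + A·d² with d = x − 2.2286:
  web: d = -1.9286 cm → contributes +26.996 cm⁴
  top flange (beyond web): d = 1.0714 cm → contributes +23.185 cm⁴
  bottom flange (beyond web): d = 1.0714 cm → contributes +23.185 cm⁴
Total I = 73.366 cm⁴.

I_yy ≈ 73.4 cm⁴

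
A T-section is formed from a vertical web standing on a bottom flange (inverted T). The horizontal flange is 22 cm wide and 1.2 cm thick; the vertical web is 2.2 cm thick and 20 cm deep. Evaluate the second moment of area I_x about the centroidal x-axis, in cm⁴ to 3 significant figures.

Decompose the section into non-overlapping parts with the origin at the bottom-left of its bounding rectangle.
Flange: 22 × 1.2, A = 26.4 cm², y = 0.6 cm, Ī = 3.168 cm⁴.
Web: 2.2 × 20, A = 44 cm², y = 11.2 cm, Ī = 1466.7 cm⁴.
Centroid: ȳ = ΣA·y / ΣA = 7.225 cm.
Transfer each piece to the centroidal x-axis using Ī + A·d² with d = y − 7.225:
  flange: d = -6.625 cm → contributes +1161.9 cm⁴
  web: d = 3.975 cm → contributes +2161.9 cm⁴
Total I = 3323.8 cm⁴.

I_x ≈ 3320 cm⁴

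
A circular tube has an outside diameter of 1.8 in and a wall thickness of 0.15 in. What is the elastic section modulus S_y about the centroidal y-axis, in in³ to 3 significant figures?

S_y ≈ 0.296 in³

Decompose the section into non-overlapping parts with the origin at the bottom-left of its bounding rectangle.
Outer circle: ⌀1.8, A = 2.5447 in², x = 0.9 in, Ī = 0.5153 in⁴.
Bore (subtracted): ⌀1.5, A = 1.7671 in², x = 0.9 in, Ī = 0.2485 in⁴.
By symmetry the centroid is at mid-width, x̄ = 0.9 in.
All pieces are centred on the centroidal y-axis, so I = ΣĪ (holes subtracted) = 0.26679 in⁴.
Extreme fibre distance c = 0.9 in; S = I/c = 0.29644 in³.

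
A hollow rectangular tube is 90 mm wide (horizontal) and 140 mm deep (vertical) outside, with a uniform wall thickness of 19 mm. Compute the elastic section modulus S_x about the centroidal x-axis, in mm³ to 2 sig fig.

S_x ≈ 2.3 × 10⁵ mm³

Split into non-overlapping primitives; take the origin at the lower-left of the bounding box.
Outer rectangle: 90 × 140, A = 12 600 mm², y = 70 mm, Ī = 20 580 000 mm⁴.
Inner void (subtracted): 52 × 102, A = 5 304 mm², y = 70 mm, Ī = 4 598 568 mm⁴.
By symmetry the centroid is at mid-height, ȳ = 70 mm.
All pieces are centred on the centroidal x-axis, so I = ΣĪ (holes subtracted) = 15 981 432 mm⁴.
Extreme fibre distance c = 70 mm; S = I/c = 228 306 mm³.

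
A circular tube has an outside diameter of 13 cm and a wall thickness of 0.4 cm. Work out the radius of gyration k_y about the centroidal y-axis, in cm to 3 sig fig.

Split into non-overlapping primitives; take the origin at the lower-left of the bounding box.
Outer circle: ⌀13, A = 132.73 cm², x = 6.5 cm, Ī = 1 402 cm⁴.
Bore (subtracted): ⌀12.2, A = 116.9 cm², x = 6.5 cm, Ī = 1087.4 cm⁴.
By symmetry the centroid is at mid-width, x̄ = 6.5 cm.
All pieces are centred on the centroidal y-axis, so I = ΣĪ (holes subtracted) = 314.53 cm⁴.
Radius of gyration: k = √(I/A) = √(314.53 / 15.834) = 4.457 cm.

k_y ≈ 4.46 cm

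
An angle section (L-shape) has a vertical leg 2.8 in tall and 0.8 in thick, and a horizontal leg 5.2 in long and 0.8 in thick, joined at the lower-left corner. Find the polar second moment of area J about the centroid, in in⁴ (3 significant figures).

J ≈ 18.1 in⁴

Break the section into simple shapes (no overlaps), measuring from the bottom-left corner of the bounding box.
Vertical leg: 0.8 × 2.8, A = 2.24 in², y = 1.4 in, Ī = 1.4635 in⁴.
Horizontal leg (remainder): 4.4 × 0.8, A = 3.52 in², y = 0.4 in, Ī = 0.18773 in⁴.
Centroid: ȳ = ΣA·y / ΣA = 0.78889 in.
Transfer each piece to the centroidal x-axis using Ī + A·d² with d = y − 0.78889:
  vertical leg: d = 0.61111 in → contributes +2.3 in⁴
  horizontal leg (remainder): d = -0.38889 in → contributes +0.72008 in⁴
Total I = 3.0201 in⁴.
For the y-axis: x̄ = 1.9889 in.
Repeating about the centroidal y-axis gives I_y = 15.052 in⁴.
Polar second moment: J = I_x + I_y = 18.072 in⁴.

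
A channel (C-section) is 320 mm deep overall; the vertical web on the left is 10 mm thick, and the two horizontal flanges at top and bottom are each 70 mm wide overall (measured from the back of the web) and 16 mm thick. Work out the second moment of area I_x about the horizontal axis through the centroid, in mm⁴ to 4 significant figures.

Treat the section as a set of non-overlapping primitives; coordinates are from the bounding-box lower-left.
Web: 10 × 320, A = 3 200 mm², y = 160 mm, Ī = 27 306 667 mm⁴.
Top flange (beyond web): 60 × 16, A = 960 mm², y = 312 mm, Ī = 20 480 mm⁴.
Bottom flange (beyond web): 60 × 16, A = 960 mm², y = 8 mm, Ī = 20 480 mm⁴.
By symmetry the centroid is at mid-height, ȳ = 160 mm.
Transfer each piece to the horizontal axis through the centroid using Ī + A·d² with d = y − 160:
  web: d = 0 mm → contributes +27 306 667 mm⁴
  top flange (beyond web): d = 152 mm → contributes +22 200 320 mm⁴
  bottom flange (beyond web): d = -152 mm → contributes +22 200 320 mm⁴
Total I = 71 707 307 mm⁴.

I_x ≈ 7.171 × 10⁷ mm⁴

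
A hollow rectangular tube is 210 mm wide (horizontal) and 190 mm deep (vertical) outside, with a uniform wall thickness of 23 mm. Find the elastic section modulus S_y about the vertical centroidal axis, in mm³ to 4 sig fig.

S_y ≈ 8.924 × 10⁵ mm³

Split into non-overlapping primitives; take the origin at the lower-left of the bounding box.
Outer rectangle: 210 × 190, A = 39 900 mm², x = 105 mm, Ī = 146 632 500 mm⁴.
Inner void (subtracted): 164 × 144, A = 23 616 mm², x = 105 mm, Ī = 52 931 328 mm⁴.
By symmetry the centroid is at mid-width, x̄ = 105 mm.
All pieces are centred on the vertical centroidal axis, so I = ΣĪ (holes subtracted) = 93 701 172 mm⁴.
Extreme fibre distance c = 105 mm; S = I/c = 892 392 mm³.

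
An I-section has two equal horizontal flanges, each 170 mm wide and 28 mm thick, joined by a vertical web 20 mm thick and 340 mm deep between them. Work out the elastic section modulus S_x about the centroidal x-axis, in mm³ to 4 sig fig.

S_x ≈ 1.962 × 10⁶ mm³

Break the section into simple shapes (no overlaps), measuring from the bottom-left corner of the bounding box.
Bottom flange: 170 × 28, A = 4 760 mm², y = 14 mm, Ī = 310 987 mm⁴.
Web: 20 × 340, A = 6 800 mm², y = 198 mm, Ī = 65 506 667 mm⁴.
Top flange: 170 × 28, A = 4 760 mm², y = 382 mm, Ī = 310 987 mm⁴.
By symmetry the centroid is at mid-height, ȳ = 198 mm.
Transfer each piece to the centroidal x-axis using Ī + A·d² with d = y − 198:
  bottom flange: d = -184 mm → contributes +161 465 547 mm⁴
  web: d = 0 mm → contributes +65 506 667 mm⁴
  top flange: d = 184 mm → contributes +161 465 547 mm⁴
Total I = 388 437 760 mm⁴.
Extreme fibre distance c = 198 mm; S = I/c = 1 961 807 mm³.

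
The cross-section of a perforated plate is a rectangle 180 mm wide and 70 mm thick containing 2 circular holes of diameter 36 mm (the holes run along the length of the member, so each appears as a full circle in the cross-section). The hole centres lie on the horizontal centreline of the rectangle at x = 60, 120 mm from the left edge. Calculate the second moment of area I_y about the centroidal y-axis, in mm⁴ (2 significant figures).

I_y ≈ 3.2 × 10⁷ mm⁴

Decompose the section into non-overlapping parts with the origin at the bottom-left of its bounding rectangle.
Plate: 180 × 70, A = 12 600 mm², x = 90 mm, Ī = 34 020 000 mm⁴.
Hole 1 (subtracted): ⌀36, A = 1 018 mm², x = 60 mm, Ī = 82 448 mm⁴.
Hole 2 (subtracted): ⌀36, A = 1 018 mm², x = 120 mm, Ī = 82 448 mm⁴.
By symmetry the centroid is at mid-width, x̄ = 90 mm.
Transfer each piece to the centroidal y-axis using Ī + A·d² with d = x − 90:
  plate: d = 0 mm → contributes +34 020 000 mm⁴
  hole 1: d = -30 mm → contributes −998 536 mm⁴
  hole 2: d = 30 mm → contributes −998 536 mm⁴
Total I = 32 022 927 mm⁴.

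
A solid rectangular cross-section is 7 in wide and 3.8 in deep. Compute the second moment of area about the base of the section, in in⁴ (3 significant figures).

The section: 7 × 3.8, A = 26.6 in², y = 1.9 in, Ī = 32.009 in⁴.
Transfer it to the base of the section using Ī + A·d² with d = y − 0:
  the section: d = 1.9 in → contributes +128.03 in⁴
Total I = 128.03 in⁴.

I_base ≈ 128 in⁴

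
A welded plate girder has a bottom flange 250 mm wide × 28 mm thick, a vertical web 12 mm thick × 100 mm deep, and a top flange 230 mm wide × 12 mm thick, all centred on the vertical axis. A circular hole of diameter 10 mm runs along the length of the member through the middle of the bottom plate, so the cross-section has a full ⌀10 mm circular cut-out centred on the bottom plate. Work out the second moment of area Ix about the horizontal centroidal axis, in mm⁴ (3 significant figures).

Ix ≈ 3.09 × 10⁷ mm⁴

Break the section into simple shapes (no overlaps), measuring from the bottom-left corner of the bounding box.
Bottom plate: 250 × 28, A = 7 000 mm², y = 14 mm, Ī = 457 333 mm⁴.
Web plate: 12 × 100, A = 1 200 mm², y = 78 mm, Ī = 1 000 000 mm⁴.
Top plate: 230 × 12, A = 2 760 mm², y = 134 mm, Ī = 33 120 mm⁴.
Hole (subtracted): ⌀10, A = 78.54 mm², y = 14 mm, Ī = 490.87 mm⁴.
Centroid: ȳ = ΣA·y / ΣA = 51.495 mm.
Transfer each piece to the horizontal centroidal axis using Ī + A·d² with d = y − 51.495:
  bottom plate: d = -37.495 mm → contributes +10 298 442 mm⁴
  web plate: d = 26.505 mm → contributes +1 843 020 mm⁴
  top plate: d = 82.505 mm → contributes +18 820 662 mm⁴
  hole: d = -37.495 mm → contributes −110 908 mm⁴
Total I = 30 851 216 mm⁴.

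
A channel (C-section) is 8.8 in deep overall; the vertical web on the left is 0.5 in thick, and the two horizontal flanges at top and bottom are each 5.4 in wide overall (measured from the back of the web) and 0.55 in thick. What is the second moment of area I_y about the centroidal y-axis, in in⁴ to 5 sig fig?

Treat the section as a set of non-overlapping primitives; coordinates are from the bounding-box lower-left.
Web: 0.5 × 8.8, A = 4.4 in², x = 0.25 in, Ī = 0.09166667 in⁴.
Top flange (beyond web): 4.9 × 0.55, A = 2.695 in², x = 2.95 in, Ī = 5.392246 in⁴.
Bottom flange (beyond web): 4.9 × 0.55, A = 2.695 in², x = 2.95 in, Ī = 5.392246 in⁴.
Centroid: x̄ = ΣA·x / ΣA = 1.736517 in.
Transfer each piece to the centroidal y-axis using Ī + A·d² with d = x − 1.736517:
  web: d = -1.486517 in → contributes +9.814489 in⁴
  top flange (beyond web): d = 1.213483 in → contributes +9.360745 in⁴
  bottom flange (beyond web): d = 1.213483 in → contributes +9.360745 in⁴
Total I = 28.53598 in⁴.

I_y ≈ 28.536 in⁴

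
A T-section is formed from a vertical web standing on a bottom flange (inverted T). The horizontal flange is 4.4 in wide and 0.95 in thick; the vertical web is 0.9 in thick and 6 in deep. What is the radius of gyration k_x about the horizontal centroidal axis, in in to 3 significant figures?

k_x ≈ 2.17 in

Break the section into simple shapes (no overlaps), measuring from the bottom-left corner of the bounding box.
Flange: 4.4 × 0.95, A = 4.18 in², y = 0.475 in, Ī = 0.31437 in⁴.
Web: 0.9 × 6, A = 5.4 in², y = 3.95 in, Ī = 16.2 in⁴.
Centroid: ȳ = ΣA·y / ΣA = 2.4338 in.
Transfer each piece to the horizontal centroidal axis using Ī + A·d² with d = y − 2.4338:
  flange: d = -1.9588 in → contributes +16.352 in⁴
  web: d = 1.5162 in → contributes +28.614 in⁴
Total I = 44.966 in⁴.
Radius of gyration: k = √(I/A) = √(44.966 / 9.58) = 2.1665 in.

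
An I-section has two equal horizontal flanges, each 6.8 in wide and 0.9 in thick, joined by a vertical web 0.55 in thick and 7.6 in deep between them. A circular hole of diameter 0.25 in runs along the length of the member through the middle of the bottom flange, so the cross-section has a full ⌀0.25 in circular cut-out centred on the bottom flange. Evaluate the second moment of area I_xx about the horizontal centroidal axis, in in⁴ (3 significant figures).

Treat the section as a set of non-overlapping primitives; coordinates are from the bounding-box lower-left.
Bottom flange: 6.8 × 0.9, A = 6.12 in², y = 0.45 in, Ī = 0.4131 in⁴.
Web: 0.55 × 7.6, A = 4.18 in², y = 4.7 in, Ī = 20.12 in⁴.
Top flange: 6.8 × 0.9, A = 6.12 in², y = 8.95 in, Ī = 0.4131 in⁴.
Hole (subtracted): ⌀0.25, A = 0.049087 in², y = 0.45 in, Ī = 0.00019175 in⁴.
Centroid: ȳ = ΣA·y / ΣA = 4.7127 in.
Transfer each piece to the horizontal centroidal axis using Ī + A·d² with d = y − 4.7127:
  bottom flange: d = -4.2627 in → contributes +111.62 in⁴
  web: d = -0.012743 in → contributes +20.12 in⁴
  top flange: d = 4.2373 in → contributes +110.29 in⁴
  hole: d = -4.2627 in → contributes −0.89216 in⁴
Total I = 241.14 in⁴.

I_xx ≈ 241 in⁴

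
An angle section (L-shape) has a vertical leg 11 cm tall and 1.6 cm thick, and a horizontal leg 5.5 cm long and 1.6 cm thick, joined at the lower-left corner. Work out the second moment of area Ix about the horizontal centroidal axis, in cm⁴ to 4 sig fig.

Decompose the section into non-overlapping parts with the origin at the bottom-left of its bounding rectangle.
Vertical leg: 1.6 × 11, A = 17.6 cm², y = 5.5 cm, Ī = 177.467 cm⁴.
Horizontal leg (remainder): 3.9 × 1.6, A = 6.24 cm², y = 0.8 cm, Ī = 1.3312 cm⁴.
Centroid: ȳ = ΣA·y / ΣA = 4.2698 cm.
Transfer each piece to the horizontal centroidal axis using Ī + A·d² with d = y − 4.2698:
  vertical leg: d = 1.2302 cm → contributes +204.102 cm⁴
  horizontal leg (remainder): d = -3.4698 cm → contributes +76.4577 cm⁴
Total I = 280.56 cm⁴.

Ix ≈ 280.6 cm⁴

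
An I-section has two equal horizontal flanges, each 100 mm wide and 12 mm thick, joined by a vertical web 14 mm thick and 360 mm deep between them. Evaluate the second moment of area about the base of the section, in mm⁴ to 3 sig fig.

Treat the section as a set of non-overlapping primitives; coordinates are from the bounding-box lower-left.
Bottom flange: 100 × 12, A = 1 200 mm², y = 6 mm, Ī = 14 400 mm⁴.
Web: 14 × 360, A = 5 040 mm², y = 192 mm, Ī = 54 432 000 mm⁴.
Top flange: 100 × 12, A = 1 200 mm², y = 378 mm, Ī = 14 400 mm⁴.
Transfer each piece to the base of the section using Ī + A·d² with d = y − 0:
  bottom flange: d = 6 mm → contributes +57 600 mm⁴
  web: d = 192 mm → contributes +240 226 560 mm⁴
  top flange: d = 378 mm → contributes +171 475 200 mm⁴
Total I = 411 759 360 mm⁴.

I_base ≈ 4.12 × 10⁸ mm⁴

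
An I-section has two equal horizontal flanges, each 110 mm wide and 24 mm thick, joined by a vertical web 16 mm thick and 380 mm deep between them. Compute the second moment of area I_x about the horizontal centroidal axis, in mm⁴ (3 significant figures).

Decompose the section into non-overlapping parts with the origin at the bottom-left of its bounding rectangle.
Bottom flange: 110 × 24, A = 2 640 mm², y = 12 mm, Ī = 126 720 mm⁴.
Web: 16 × 380, A = 6 080 mm², y = 214 mm, Ī = 73 162 667 mm⁴.
Top flange: 110 × 24, A = 2 640 mm², y = 416 mm, Ī = 126 720 mm⁴.
By symmetry the centroid is at mid-height, ȳ = 214 mm.
Transfer each piece to the horizontal centroidal axis using Ī + A·d² with d = y − 214:
  bottom flange: d = -202 mm → contributes +107 849 280 mm⁴
  web: d = 0 mm → contributes +73 162 667 mm⁴
  top flange: d = 202 mm → contributes +107 849 280 mm⁴
Total I = 288 861 227 mm⁴.

I_x ≈ 2.89 × 10⁸ mm⁴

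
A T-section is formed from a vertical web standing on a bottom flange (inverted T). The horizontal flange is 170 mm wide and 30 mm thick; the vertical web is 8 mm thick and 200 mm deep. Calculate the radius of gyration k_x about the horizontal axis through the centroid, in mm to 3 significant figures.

k_x ≈ 57.1 mm

Decompose the section into non-overlapping parts with the origin at the bottom-left of its bounding rectangle.
Flange: 170 × 30, A = 5 100 mm², y = 15 mm, Ī = 382 500 mm⁴.
Web: 8 × 200, A = 1 600 mm², y = 130 mm, Ī = 5 333 333 mm⁴.
Centroid: ȳ = ΣA·y / ΣA = 42.463 mm.
Transfer each piece to the horizontal axis through the centroid using Ī + A·d² with d = y − 42.463:
  flange: d = -27.463 mm → contributes +4 228 916 mm⁴
  web: d = 87.537 mm → contributes +17 593 783 mm⁴
Total I = 21 822 699 mm⁴.
Radius of gyration: k = √(I/A) = √(21 822 699 / 6 700) = 57.071 mm.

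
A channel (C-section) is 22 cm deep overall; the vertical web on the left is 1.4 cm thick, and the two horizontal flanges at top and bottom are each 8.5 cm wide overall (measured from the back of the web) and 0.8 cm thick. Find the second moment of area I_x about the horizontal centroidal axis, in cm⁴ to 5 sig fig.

I_x ≈ 2519.3 cm⁴

Split into non-overlapping primitives; take the origin at the lower-left of the bounding box.
Web: 1.4 × 22, A = 30.8 cm², y = 11 cm, Ī = 1242.267 cm⁴.
Top flange (beyond web): 7.1 × 0.8, A = 5.68 cm², y = 21.6 cm, Ī = 0.3029333 cm⁴.
Bottom flange (beyond web): 7.1 × 0.8, A = 5.68 cm², y = 0.4 cm, Ī = 0.3029333 cm⁴.
By symmetry the centroid is at mid-height, ȳ = 11 cm.
Transfer each piece to the horizontal centroidal axis using Ī + A·d² with d = y − 11:
  web: d = 0 cm → contributes +1242.267 cm⁴
  top flange (beyond web): d = 10.6 cm → contributes +638.5077 cm⁴
  bottom flange (beyond web): d = -10.6 cm → contributes +638.5077 cm⁴
Total I = 2519.282 cm⁴.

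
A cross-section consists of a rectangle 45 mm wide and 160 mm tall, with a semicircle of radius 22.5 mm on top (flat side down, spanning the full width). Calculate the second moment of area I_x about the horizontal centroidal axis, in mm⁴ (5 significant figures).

Treat the section as a set of non-overlapping primitives; coordinates are from the bounding-box lower-left.
Rectangular body: 45 × 160, A = 7 200 mm², y = 80 mm, Ī = 15 360 000 mm⁴.
Semicircular cap: semicircle r = 22.5, A = 795.2156 mm², y = 169.5493 mm, Ī = 28129.51 mm⁴.
Centroid: ȳ = ΣA·y / ΣA = 88.9067 mm.
Transfer each piece to the horizontal centroidal axis using Ī + A·d² with d = y − 88.9067:
  rectangular body: d = -8.906702 mm → contributes +15 931 171 mm⁴
  semicircular cap: d = 80.64259 mm → contributes +5 199 598 mm⁴
Total I = 21 130 769 mm⁴.

I_x ≈ 2.1131 × 10⁷ mm⁴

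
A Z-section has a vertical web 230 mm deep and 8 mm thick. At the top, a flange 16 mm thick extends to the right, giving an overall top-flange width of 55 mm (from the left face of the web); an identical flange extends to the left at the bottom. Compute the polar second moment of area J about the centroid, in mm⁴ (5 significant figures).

Split into non-overlapping primitives; take the origin at the lower-left of the bounding box.
Web: 8 × 230, A = 1 840 mm², y = 115 mm, Ī = 8 111 333 mm⁴.
Top flange (beyond web): 47 × 16, A = 752 mm², y = 222 mm, Ī = 16042.67 mm⁴.
Bottom flange (beyond web): 47 × 16, A = 752 mm², y = 8 mm, Ī = 16042.67 mm⁴.
Centroid: ȳ = ΣA·y / ΣA = 115 mm.
Transfer each piece to the centroidal x-axis using Ī + A·d² with d = y − 115:
  web: d = 0 mm → contributes +8 111 333 mm⁴
  top flange (beyond web): d = 107 mm → contributes +8 625 691 mm⁴
  bottom flange (beyond web): d = -107 mm → contributes +8 625 691 mm⁴
Total I = 25 362 715 mm⁴.
For the y-axis: x̄ = 51 mm.
Repeating about the centroidal y-axis gives I_y = 1 424 075 mm⁴.
Polar second moment: J = I_x + I_y = 26 786 789 mm⁴.

J ≈ 2.6787 × 10⁷ mm⁴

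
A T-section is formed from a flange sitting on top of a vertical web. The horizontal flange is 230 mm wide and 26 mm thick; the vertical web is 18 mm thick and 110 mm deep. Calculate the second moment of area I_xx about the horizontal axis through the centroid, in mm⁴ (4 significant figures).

I_xx ≈ 9.212 × 10⁶ mm⁴

Break the section into simple shapes (no overlaps), measuring from the bottom-left corner of the bounding box.
Flange: 230 × 26, A = 5 980 mm², y = 123 mm, Ī = 336 873 mm⁴.
Web: 18 × 110, A = 1 980 mm², y = 55 mm, Ī = 1 996 500 mm⁴.
Centroid: ȳ = ΣA·y / ΣA = 106.085 mm.
Transfer each piece to the horizontal axis through the centroid using Ī + A·d² with d = y − 106.085:
  flange: d = 16.9146 mm → contributes +2 047 768 mm⁴
  web: d = -51.0854 mm → contributes +7 163 747 mm⁴
Total I = 9 211 515 mm⁴.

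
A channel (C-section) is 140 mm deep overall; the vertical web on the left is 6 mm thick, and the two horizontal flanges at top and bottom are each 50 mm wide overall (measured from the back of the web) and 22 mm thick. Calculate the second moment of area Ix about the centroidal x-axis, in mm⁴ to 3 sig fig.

Break the section into simple shapes (no overlaps), measuring from the bottom-left corner of the bounding box.
Web: 6 × 140, A = 840 mm², y = 70 mm, Ī = 1 372 000 mm⁴.
Top flange (beyond web): 44 × 22, A = 968 mm², y = 129 mm, Ī = 39 043 mm⁴.
Bottom flange (beyond web): 44 × 22, A = 968 mm², y = 11 mm, Ī = 39 043 mm⁴.
By symmetry the centroid is at mid-height, ȳ = 70 mm.
Transfer each piece to the centroidal x-axis using Ī + A·d² with d = y − 70:
  web: d = 0 mm → contributes +1 372 000 mm⁴
  top flange (beyond web): d = 59 mm → contributes +3 408 651 mm⁴
  bottom flange (beyond web): d = -59 mm → contributes +3 408 651 mm⁴
Total I = 8 189 301 mm⁴.

Ix ≈ 8.19 × 10⁶ mm⁴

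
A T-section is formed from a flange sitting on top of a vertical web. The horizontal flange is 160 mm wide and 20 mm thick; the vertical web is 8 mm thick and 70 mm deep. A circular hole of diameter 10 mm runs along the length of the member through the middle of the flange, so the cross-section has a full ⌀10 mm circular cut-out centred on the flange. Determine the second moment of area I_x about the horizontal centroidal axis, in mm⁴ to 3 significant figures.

Break the section into simple shapes (no overlaps), measuring from the bottom-left corner of the bounding box.
Flange: 160 × 20, A = 3 200 mm², y = 80 mm, Ī = 106 667 mm⁴.
Web: 8 × 70, A = 560 mm², y = 35 mm, Ī = 228 667 mm⁴.
Hole (subtracted): ⌀10, A = 78.54 mm², y = 80 mm, Ī = 490.87 mm⁴.
Centroid: ȳ = ΣA·y / ΣA = 73.155 mm.
Transfer each piece to the horizontal centroidal axis using Ī + A·d² with d = y − 73.155:
  flange: d = 6.8451 mm → contributes +256 604 mm⁴
  web: d = -38.155 mm → contributes +1 043 912 mm⁴
  hole: d = 6.8451 mm → contributes −4170.9 mm⁴
Total I = 1 296 346 mm⁴.

I_x ≈ 1.30 × 10⁶ mm⁴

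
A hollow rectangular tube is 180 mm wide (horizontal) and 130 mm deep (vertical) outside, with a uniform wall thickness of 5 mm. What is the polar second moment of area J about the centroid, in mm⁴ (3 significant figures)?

J ≈ 2.25 × 10⁷ mm⁴

Break the section into simple shapes (no overlaps), measuring from the bottom-left corner of the bounding box.
Outer rectangle: 180 × 130, A = 23 400 mm², y = 65 mm, Ī = 32 955 000 mm⁴.
Inner void (subtracted): 170 × 120, A = 20 400 mm², y = 65 mm, Ī = 24 480 000 mm⁴.
By symmetry the centroid is at mid-height, ȳ = 65 mm.
All pieces are centred on the centroidal x-axis, so I = ΣĪ (holes subtracted) = 8 475 000 mm⁴.
Repeating about the centroidal y-axis gives I_y = 14 050 000 mm⁴.
Polar second moment: J = I_x + I_y = 22 525 000 mm⁴.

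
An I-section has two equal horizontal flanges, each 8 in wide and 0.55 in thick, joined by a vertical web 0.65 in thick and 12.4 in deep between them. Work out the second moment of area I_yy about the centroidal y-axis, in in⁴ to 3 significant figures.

I_yy ≈ 47.2 in⁴

Treat the section as a set of non-overlapping primitives; coordinates are from the bounding-box lower-left.
Bottom flange: 8 × 0.55, A = 4.4 in², x = 4 in, Ī = 23.467 in⁴.
Web: 0.65 × 12.4, A = 8.06 in², x = 4 in, Ī = 0.28378 in⁴.
Top flange: 8 × 0.55, A = 4.4 in², x = 4 in, Ī = 23.467 in⁴.
By symmetry the centroid is at mid-width, x̄ = 4 in.
All pieces are centred on the centroidal y-axis, so I = ΣĪ = 47.217 in⁴.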